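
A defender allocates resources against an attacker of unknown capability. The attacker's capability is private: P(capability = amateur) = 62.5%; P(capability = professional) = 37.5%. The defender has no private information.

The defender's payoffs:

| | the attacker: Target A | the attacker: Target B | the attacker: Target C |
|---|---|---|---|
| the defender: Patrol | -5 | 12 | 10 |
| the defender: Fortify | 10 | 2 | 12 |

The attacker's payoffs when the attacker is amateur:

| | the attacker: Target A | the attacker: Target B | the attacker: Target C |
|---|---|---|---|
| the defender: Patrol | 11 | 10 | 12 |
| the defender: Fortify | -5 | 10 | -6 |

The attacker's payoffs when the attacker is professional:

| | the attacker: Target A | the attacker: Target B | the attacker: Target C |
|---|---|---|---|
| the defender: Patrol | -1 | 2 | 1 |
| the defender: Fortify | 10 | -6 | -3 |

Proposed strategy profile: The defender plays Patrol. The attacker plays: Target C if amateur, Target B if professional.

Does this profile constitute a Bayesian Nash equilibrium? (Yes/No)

Yes

The defender plays Patrol: E[Patrol] = 0.625·(10) + 0.375·(12) = 10.75; E[Fortify] = 8.25. Best-responding. ✓
The attacker (capability amateur), facing Patrol: Target A gives 11, Target B gives 10, Target C gives 12. Proposed Target C is best. ✓
The attacker (capability professional), facing Patrol: Target A gives -1, Target B gives 2, Target C gives 1. Proposed Target B is best. ✓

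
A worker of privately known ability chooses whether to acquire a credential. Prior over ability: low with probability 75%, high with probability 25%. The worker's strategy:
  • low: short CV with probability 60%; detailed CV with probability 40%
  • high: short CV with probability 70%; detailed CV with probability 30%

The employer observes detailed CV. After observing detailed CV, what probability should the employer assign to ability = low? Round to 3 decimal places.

0.800

P(detailed CV) = 0.75·0.4 + 0.25·0.3 = 0.375
P(low | detailed CV) = (0.75·0.4) / 0.375 = 0.3 / 0.375 = 0.8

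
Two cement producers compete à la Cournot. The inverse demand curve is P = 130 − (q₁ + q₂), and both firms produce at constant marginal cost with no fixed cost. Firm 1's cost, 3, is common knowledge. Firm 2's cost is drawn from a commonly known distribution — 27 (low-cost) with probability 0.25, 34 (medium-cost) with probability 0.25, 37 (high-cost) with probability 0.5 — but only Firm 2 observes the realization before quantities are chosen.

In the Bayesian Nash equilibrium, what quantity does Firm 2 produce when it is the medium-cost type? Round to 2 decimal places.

Each type of Firm 2 best-responds to q₁; Firm 1 best-responds to the expected q₂ over Firm 2's types.
Firm 2 with cost c maximizes (130 − (q₁+q₂) − c)·q₂, giving q₂(c) = (130 − c − q₁)/2.
E[c₂] = 0.25·27 + 0.25·34 + 0.5·37 = 33.75
Firm 1's FOC against E[q₂] yields q₁ = (130 − 2·3 + E[c₂])/3 = (130 − 6 + 33.75)/3 = 52.5833.
q₂(medium-cost) = (130 − 34 − 52.5833)/2 = 21.7083.

21.71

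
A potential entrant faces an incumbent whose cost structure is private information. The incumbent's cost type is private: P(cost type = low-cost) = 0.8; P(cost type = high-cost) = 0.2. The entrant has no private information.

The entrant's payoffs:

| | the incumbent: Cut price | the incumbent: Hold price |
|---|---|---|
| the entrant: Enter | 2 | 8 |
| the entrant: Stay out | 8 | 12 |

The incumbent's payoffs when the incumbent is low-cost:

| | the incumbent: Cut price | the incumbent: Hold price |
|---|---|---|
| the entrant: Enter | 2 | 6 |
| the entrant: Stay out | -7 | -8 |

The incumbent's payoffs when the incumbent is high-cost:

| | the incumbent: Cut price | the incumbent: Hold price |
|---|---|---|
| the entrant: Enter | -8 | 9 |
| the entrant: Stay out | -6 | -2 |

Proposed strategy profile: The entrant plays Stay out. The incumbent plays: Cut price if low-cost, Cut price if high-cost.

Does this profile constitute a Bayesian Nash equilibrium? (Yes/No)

The entrant plays Stay out: E[Stay out] = 0.8·(8) + 0.2·(8) = 8; E[Enter] = 2. Best-responding. ✓
The incumbent (cost type low-cost), facing Stay out: Cut price gives -7, Hold price gives -8. Proposed Cut price is best. ✓
The incumbent (cost type high-cost), facing Stay out: Cut price gives -6, Hold price gives -2. Proposed Cut price is not best — profitable deviation exists. ✗

No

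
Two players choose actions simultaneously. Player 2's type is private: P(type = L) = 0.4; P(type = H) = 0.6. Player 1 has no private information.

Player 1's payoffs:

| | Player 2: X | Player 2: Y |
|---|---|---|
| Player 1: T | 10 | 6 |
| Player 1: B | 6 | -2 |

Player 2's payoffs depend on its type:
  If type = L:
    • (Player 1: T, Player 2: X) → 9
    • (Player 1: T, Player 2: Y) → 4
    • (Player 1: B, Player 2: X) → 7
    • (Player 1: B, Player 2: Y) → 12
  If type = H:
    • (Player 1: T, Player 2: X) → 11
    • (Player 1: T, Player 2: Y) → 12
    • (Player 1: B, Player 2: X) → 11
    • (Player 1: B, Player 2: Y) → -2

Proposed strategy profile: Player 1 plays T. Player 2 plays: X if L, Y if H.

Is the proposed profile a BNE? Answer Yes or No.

Yes

A profile is a BNE iff every type of every player is best-responding given beliefs about the other side.
Player 1 plays T: E[T] = 0.4·(10) + 0.6·(6) = 7.6; E[B] = 1.2. Best-responding. ✓
Player 2 (type L), facing T: X gives 9, Y gives 4. Proposed X is best. ✓
Player 2 (type H), facing T: X gives 11, Y gives 12. Proposed Y is best. ✓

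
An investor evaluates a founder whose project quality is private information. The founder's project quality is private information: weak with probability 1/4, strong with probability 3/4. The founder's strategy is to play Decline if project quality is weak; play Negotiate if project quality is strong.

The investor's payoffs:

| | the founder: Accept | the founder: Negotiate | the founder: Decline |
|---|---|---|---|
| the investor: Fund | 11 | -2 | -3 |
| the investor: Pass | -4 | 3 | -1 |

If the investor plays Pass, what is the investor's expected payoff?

Take the expectation over the founder's project quality, weighting each type's action by its prior probability.
E[Pass] = 1/4·(-1) + 3/4·3 = (-1/4) + 9/4 = 2

2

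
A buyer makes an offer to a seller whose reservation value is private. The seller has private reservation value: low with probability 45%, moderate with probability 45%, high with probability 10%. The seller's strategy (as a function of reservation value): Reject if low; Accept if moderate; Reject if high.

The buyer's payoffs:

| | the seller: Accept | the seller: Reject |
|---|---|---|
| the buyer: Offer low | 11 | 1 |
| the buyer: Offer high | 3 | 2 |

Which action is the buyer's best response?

Offer low

Compute the buyer's expected payoff for each action, taking the expectation over the seller's type.
E[Offer low] = 0.45·(1) + 0.45·(11) + 0.1·(1) = 5.5
E[Offer high] = 0.45·(2) + 0.45·(3) + 0.1·(2) = 2.45
Best response: Offer low (5.5 is the largest).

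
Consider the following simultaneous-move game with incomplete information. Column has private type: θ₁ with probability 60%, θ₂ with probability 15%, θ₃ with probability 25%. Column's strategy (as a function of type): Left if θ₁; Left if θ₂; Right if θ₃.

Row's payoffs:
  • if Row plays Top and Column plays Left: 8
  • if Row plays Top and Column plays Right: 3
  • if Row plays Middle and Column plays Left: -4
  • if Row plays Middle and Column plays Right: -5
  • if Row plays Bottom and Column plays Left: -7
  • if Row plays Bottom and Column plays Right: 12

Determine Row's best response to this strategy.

Compute Row's expected payoff for each action, taking the expectation over Column's type.
E[Top] = 0.6·(8) + 0.15·(8) + 0.25·(3) = 6.75
E[Middle] = 0.6·(-4) + 0.15·(-4) + 0.25·(-5) = -4.25
E[Bottom] = 0.6·(-7) + 0.15·(-7) + 0.25·(12) = -2.25
Best response: Top (6.75 is the largest).

Top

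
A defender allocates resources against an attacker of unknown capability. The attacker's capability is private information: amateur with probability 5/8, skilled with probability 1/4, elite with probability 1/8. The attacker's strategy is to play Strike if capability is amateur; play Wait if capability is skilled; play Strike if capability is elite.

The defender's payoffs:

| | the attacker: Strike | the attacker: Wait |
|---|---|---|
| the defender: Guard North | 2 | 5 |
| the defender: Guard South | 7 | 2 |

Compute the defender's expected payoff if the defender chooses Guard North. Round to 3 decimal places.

E[Guard North] = 5/8·2 + 1/4·5 + 1/8·2 = 5/4 + 5/4 + 1/4 = 11/4

2.750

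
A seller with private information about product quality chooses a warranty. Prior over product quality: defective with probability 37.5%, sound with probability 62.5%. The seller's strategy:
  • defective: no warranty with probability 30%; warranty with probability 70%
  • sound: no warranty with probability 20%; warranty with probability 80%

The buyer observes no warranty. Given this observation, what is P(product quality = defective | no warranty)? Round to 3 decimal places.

0.474

P(no warranty) = 0.375·0.3 + 0.625·0.2 = 0.2375
P(defective | no warranty) = (0.375·0.3) / 0.2375 = 0.1125 / 0.2375 = 0.473684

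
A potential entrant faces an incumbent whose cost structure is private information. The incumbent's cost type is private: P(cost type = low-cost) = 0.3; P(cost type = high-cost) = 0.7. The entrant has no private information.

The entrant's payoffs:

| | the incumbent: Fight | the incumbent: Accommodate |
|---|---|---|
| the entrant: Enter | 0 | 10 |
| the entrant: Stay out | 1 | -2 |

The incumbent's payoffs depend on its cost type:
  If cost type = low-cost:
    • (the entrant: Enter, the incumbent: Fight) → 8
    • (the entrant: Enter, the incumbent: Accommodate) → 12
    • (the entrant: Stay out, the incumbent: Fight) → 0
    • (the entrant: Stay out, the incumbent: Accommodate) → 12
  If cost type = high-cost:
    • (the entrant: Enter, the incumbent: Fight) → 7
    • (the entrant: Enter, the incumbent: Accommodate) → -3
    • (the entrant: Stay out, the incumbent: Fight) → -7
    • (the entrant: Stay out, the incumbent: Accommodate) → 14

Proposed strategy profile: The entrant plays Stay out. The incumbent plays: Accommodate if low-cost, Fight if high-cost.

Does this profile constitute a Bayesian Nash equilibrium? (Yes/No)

No

The entrant plays Stay out: E[Stay out] = 0.3·(-2) + 0.7·(1) = 0.1; E[Enter] = 3. Not best-responding. ✗
The incumbent (cost type low-cost), facing Stay out: Fight gives 0, Accommodate gives 12. Proposed Accommodate is best. ✓
The incumbent (cost type high-cost), facing Stay out: Fight gives -7, Accommodate gives 14. Proposed Fight is not best — profitable deviation exists. ✗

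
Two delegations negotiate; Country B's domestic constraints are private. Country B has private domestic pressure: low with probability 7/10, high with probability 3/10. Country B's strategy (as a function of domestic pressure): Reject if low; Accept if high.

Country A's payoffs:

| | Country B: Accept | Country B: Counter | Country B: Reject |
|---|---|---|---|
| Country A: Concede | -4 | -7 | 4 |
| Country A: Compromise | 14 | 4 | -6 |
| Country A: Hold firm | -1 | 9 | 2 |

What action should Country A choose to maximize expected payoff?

Compute Country A's expected payoff for each action, taking the expectation over Country B's type.
E[Concede] = 7/10·(4) + 3/10·(-4) = 8/5
E[Compromise] = 7/10·(-6) + 3/10·(14) = 0
E[Hold firm] = 7/10·(2) + 3/10·(-1) = 11/10
Best response: Concede (8/5 is the largest).

Concede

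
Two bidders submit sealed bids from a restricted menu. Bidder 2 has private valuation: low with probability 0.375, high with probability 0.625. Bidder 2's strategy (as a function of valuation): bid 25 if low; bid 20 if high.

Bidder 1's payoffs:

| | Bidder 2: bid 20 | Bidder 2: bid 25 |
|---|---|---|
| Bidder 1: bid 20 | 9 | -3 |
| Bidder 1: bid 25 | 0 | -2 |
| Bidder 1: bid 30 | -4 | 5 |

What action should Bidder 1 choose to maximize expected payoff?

E[bid 20] = 0.375·(-3) + 0.625·(9) = 4.5
E[bid 25] = 0.375·(-2) + 0.625·(0) = -0.75
E[bid 30] = 0.375·(5) + 0.625·(-4) = -0.625
Best response: bid 20 (4.5 is the largest).

bid 20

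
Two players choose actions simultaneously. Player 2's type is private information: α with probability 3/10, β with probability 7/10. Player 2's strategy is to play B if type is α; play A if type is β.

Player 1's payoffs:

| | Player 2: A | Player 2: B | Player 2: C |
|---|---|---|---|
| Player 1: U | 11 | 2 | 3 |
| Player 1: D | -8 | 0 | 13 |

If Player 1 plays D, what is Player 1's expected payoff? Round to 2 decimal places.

-5.60

Take the expectation over Player 2's type, weighting each type's action by its prior probability.
E[D] = 3/10·0 + 7/10·(-8) = 0 + (-28/5) = -28/5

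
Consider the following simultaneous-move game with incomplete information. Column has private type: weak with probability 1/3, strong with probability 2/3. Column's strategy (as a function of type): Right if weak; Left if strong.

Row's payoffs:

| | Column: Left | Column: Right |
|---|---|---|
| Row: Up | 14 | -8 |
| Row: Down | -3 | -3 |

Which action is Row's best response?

E[Up] = 1/3·(-8) + 2/3·(14) = 20/3
E[Down] = 1/3·(-3) + 2/3·(-3) = -3
Best response: Up (20/3 is the largest).

Up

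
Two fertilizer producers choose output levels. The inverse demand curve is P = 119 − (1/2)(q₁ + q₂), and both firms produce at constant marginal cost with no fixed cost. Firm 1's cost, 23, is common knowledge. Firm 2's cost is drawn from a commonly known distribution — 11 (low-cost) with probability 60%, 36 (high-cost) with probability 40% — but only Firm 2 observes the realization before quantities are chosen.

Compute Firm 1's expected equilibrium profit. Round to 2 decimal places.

Firm 2 with cost c maximizes (119 − (1/2)(q₁+q₂) − c)·q₂, giving q₂(c) = (119 − c − (1/2)q₁).
E[c₂] = 0.6·11 + 0.4·36 = 21
Firm 1's FOC against E[q₂] yields q₁ = (119 − 2·23 + E[c₂])/(3/2) = (119 − 46 + 21)/(3/2) = 62.6667.
E[P] = 119 − (1/2)·(q₁ + E[q₂]) = 54.3333; Firm 1's expected profit = (E[P] − 23)·q₁ = (54.3333 − 23)·62.6667 = 1963.56.

1963.56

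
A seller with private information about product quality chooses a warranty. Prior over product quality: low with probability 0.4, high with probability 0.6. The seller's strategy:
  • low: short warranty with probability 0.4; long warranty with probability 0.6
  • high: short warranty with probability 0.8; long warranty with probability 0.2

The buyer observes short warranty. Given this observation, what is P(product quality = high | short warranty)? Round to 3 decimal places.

P(short warranty) = 0.4·0.4 + 0.6·0.8 = 0.64
P(high | short warranty) = (0.6·0.8) / 0.64 = 0.48 / 0.64 = 0.75

0.750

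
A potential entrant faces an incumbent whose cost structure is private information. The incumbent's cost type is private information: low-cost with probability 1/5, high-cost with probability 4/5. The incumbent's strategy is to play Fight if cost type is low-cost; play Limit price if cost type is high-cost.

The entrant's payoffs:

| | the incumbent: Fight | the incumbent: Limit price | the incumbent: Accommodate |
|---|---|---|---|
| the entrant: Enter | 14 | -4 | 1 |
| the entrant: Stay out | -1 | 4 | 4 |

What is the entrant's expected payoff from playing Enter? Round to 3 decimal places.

E[Enter] = 1/5·14 + 4/5·(-4) = 14/5 + (-16/5) = -2/5

-0.400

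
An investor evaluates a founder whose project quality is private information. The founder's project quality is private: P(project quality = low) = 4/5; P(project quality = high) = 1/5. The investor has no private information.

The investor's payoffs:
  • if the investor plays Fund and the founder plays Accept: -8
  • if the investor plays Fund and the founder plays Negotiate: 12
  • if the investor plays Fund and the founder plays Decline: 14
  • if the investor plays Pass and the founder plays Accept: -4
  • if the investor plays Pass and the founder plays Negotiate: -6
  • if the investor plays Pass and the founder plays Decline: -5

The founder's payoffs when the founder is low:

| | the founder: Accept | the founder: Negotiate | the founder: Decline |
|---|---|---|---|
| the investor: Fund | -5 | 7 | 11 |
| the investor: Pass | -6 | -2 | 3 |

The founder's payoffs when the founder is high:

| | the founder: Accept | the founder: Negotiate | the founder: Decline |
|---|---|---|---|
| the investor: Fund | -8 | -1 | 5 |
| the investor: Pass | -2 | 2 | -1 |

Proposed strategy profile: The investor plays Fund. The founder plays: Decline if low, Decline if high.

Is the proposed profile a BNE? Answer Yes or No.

The investor plays Fund: E[Fund] = 4/5·(14) + 1/5·(14) = 14; E[Pass] = -5. Best-responding. ✓
The founder (project quality low), facing Fund: Accept gives -5, Negotiate gives 7, Decline gives 11. Proposed Decline is best. ✓
The founder (project quality high), facing Fund: Accept gives -8, Negotiate gives -1, Decline gives 5. Proposed Decline is best. ✓

Yes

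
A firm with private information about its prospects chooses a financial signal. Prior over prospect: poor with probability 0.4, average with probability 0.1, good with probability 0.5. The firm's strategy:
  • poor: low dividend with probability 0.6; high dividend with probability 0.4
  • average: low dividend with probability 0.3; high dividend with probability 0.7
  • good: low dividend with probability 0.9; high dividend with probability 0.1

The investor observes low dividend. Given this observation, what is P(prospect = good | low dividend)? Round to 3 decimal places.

P(low dividend) = 0.4·0.6 + 0.1·0.3 + 0.5·0.9 = 0.72
P(good | low dividend) = (0.5·0.9) / 0.72 = 0.45 / 0.72 = 0.625

0.625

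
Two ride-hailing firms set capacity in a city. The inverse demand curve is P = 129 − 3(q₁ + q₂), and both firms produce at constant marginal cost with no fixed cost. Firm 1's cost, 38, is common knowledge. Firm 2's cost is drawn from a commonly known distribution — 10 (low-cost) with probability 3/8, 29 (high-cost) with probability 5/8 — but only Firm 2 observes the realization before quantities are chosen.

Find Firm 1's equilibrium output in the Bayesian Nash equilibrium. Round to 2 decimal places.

8.32

Firm 2 with cost c maximizes (129 − 3(q₁+q₂) − c)·q₂, giving q₂(c) = (129 − c − 3q₁)/6.
E[c₂] = 3/8·10 + 5/8·29 = 21.875
Firm 1's FOC against E[q₂] yields q₁ = (129 − 2·38 + E[c₂])/9 = (129 − 76 + 21.875)/9 = 8.31944.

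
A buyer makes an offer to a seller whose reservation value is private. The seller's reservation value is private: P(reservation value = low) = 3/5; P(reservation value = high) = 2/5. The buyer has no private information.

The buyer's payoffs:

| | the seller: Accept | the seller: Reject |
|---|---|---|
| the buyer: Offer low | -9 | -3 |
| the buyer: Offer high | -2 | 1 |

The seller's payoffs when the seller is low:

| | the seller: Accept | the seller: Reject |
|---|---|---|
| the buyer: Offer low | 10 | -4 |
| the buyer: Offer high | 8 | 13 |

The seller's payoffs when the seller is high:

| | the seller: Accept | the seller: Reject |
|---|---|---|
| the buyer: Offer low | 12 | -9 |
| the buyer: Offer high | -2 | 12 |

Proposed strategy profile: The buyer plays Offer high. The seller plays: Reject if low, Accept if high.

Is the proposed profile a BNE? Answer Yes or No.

No

The buyer plays Offer high: E[Offer high] = 3/5·(1) + 2/5·(-2) = -1/5; E[Offer low] = -27/5. Best-responding. ✓
The seller (reservation value low), facing Offer high: Accept gives 8, Reject gives 13. Proposed Reject is best. ✓
The seller (reservation value high), facing Offer high: Accept gives -2, Reject gives 12. Proposed Accept is not best — profitable deviation exists. ✗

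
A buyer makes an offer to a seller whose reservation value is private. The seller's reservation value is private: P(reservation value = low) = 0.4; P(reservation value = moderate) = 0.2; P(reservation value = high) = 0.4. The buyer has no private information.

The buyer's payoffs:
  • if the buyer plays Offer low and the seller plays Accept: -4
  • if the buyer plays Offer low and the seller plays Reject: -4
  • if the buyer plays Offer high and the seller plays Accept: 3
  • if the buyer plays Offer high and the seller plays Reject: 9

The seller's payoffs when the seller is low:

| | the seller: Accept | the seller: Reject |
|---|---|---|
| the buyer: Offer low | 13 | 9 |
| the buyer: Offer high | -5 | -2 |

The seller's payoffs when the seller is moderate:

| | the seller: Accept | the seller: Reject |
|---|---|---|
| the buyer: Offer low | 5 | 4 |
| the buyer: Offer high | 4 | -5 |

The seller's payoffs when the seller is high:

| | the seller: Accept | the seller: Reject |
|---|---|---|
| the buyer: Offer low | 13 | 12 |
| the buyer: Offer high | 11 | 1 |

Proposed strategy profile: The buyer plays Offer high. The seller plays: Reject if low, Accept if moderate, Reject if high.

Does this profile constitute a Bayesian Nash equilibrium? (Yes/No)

No

A profile is a BNE iff every type of every player is best-responding given beliefs about the other side.
The buyer plays Offer high: E[Offer high] = 0.4·(9) + 0.2·(3) + 0.4·(9) = 7.8; E[Offer low] = -4. Best-responding. ✓
The seller (reservation value low), facing Offer high: Accept gives -5, Reject gives -2. Proposed Reject is best. ✓
The seller (reservation value moderate), facing Offer high: Accept gives 4, Reject gives -5. Proposed Accept is best. ✓
The seller (reservation value high), facing Offer high: Accept gives 11, Reject gives 1. Proposed Reject is not best — profitable deviation exists. ✗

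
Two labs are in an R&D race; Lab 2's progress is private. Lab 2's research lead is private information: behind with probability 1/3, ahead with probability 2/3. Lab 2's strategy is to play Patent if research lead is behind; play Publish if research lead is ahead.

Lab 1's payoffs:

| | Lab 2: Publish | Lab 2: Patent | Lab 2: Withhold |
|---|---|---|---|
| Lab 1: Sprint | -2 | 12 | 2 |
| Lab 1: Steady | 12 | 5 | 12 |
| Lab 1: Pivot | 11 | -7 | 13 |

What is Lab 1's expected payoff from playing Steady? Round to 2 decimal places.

Take the expectation over Lab 2's research lead, weighting each type's action by its prior probability.
E[Steady] = 1/3·5 + 2/3·12 = 5/3 + 8 = 29/3

9.67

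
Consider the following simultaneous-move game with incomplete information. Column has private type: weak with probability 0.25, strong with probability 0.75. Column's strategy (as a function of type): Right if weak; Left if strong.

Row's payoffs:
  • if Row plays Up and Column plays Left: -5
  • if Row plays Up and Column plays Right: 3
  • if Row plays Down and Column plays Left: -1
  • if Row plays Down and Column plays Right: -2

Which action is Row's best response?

E[Up] = 0.25·(3) + 0.75·(-5) = -3
E[Down] = 0.25·(-2) + 0.75·(-1) = -1.25
Best response: Down (-1.25 is the largest).

Down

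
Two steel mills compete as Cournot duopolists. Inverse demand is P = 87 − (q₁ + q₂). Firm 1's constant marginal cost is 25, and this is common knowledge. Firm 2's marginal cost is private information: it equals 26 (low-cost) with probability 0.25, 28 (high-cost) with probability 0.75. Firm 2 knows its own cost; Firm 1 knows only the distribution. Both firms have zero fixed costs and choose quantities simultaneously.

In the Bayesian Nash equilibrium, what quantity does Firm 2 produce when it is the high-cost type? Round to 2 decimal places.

Firm 2 with cost c maximizes (87 − (q₁+q₂) − c)·q₂, giving q₂(c) = (87 − c − q₁)/2.
E[c₂] = 0.25·26 + 0.75·28 = 27.5
Firm 1's FOC against E[q₂] yields q₁ = (87 − 2·25 + E[c₂])/3 = (87 − 50 + 27.5)/3 = 21.5.
q₂(high-cost) = (87 − 28 − 21.5)/2 = 18.75.

18.75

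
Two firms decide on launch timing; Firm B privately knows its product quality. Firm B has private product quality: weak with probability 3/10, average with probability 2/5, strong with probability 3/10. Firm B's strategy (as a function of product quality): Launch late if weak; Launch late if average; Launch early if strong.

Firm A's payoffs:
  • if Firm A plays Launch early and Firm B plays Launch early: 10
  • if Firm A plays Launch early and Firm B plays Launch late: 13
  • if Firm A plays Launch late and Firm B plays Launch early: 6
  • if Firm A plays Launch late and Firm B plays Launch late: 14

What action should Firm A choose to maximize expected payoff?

Launch early

Compute Firm A's expected payoff for each action, taking the expectation over Firm B's type.
E[Launch early] = 3/10·(13) + 2/5·(13) + 3/10·(10) = 121/10
E[Launch late] = 3/10·(14) + 2/5·(14) + 3/10·(6) = 58/5
Best response: Launch early (121/10 is the largest).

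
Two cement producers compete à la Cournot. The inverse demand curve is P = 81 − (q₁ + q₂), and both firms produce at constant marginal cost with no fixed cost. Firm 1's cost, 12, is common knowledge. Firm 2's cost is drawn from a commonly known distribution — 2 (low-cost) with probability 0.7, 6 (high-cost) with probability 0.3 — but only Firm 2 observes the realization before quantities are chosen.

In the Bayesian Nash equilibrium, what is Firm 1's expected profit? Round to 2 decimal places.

Type-c best response for Firm 2: q₂(c) = (81 − c)/2 − q₁/2.
Firm 1 maximizes expected profit; its first-order condition is 81 − 2q₁ − E[q₂] − 12 = 0.
Substituting E[q₂] and solving: E[c₂] = 3.2, so q₁ = (81 − 2·12 + 3.2)/3 = 20.0667.
E[P] = 81 − (q₁ + E[q₂]) = 32.0667; Firm 1's expected profit = (E[P] − 12)·q₁ = (32.0667 − 12)·20.0667 = 402.671.

402.67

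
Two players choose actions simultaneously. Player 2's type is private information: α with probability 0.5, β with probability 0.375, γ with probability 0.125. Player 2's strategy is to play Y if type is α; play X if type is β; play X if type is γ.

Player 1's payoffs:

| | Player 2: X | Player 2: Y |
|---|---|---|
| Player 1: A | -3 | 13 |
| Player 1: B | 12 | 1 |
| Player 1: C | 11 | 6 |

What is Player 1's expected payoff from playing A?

E[A] = 0.5·13 + 0.375·(-3) + 0.125·(-3) = 6.5 + (-1.125) + (-0.375) = 5

5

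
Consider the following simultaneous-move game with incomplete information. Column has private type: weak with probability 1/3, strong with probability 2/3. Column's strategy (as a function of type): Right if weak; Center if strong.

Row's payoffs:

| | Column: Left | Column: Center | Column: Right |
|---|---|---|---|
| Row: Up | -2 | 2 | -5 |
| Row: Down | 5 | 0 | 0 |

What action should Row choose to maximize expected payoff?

E[Up] = 1/3·(-5) + 2/3·(2) = -1/3
E[Down] = 1/3·(0) + 2/3·(0) = 0
Best response: Down (0 is the largest).

Down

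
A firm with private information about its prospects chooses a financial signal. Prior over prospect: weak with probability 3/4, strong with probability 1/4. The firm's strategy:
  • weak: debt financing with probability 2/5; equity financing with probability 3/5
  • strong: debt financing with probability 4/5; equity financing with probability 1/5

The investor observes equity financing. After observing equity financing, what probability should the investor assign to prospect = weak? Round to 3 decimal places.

0.900

P(equity financing) = (3/4)·(3/5) + (1/4)·(1/5) = 1/2
P(weak | equity financing) = ((3/4)·(3/5)) / (1/2) = (9/20) / (1/2) = 9/10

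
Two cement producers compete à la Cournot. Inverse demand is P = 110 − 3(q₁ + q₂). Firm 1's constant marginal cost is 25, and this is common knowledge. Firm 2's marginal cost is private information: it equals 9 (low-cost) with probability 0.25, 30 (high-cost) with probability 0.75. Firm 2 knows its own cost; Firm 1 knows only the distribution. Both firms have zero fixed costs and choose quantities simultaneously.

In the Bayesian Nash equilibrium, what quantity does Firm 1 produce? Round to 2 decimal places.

Type-c best response for Firm 2: q₂(c) = (110 − c)/6 − q₁/2.
Firm 1 maximizes expected profit; its first-order condition is 110 − 6q₁ − 3E[q₂] − 25 = 0.
Substituting E[q₂] and solving: E[c₂] = 24.75, so q₁ = (110 − 2·25 + 24.75)/9 = 9.41667.

9.42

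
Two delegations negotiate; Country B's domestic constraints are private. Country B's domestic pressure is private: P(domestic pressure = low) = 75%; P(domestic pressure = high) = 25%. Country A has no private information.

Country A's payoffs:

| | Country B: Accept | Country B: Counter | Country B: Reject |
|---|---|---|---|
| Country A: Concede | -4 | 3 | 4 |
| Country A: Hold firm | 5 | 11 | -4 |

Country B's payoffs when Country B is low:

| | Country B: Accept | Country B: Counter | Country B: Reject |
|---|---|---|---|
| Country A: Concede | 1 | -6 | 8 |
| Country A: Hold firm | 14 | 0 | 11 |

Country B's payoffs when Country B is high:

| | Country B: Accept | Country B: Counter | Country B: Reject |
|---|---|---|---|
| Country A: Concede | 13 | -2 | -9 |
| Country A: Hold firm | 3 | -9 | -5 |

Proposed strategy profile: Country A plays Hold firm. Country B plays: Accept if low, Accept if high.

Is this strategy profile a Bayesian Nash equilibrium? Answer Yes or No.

Yes

A profile is a BNE iff every type of every player is best-responding given beliefs about the other side.
Country A plays Hold firm: E[Hold firm] = 0.75·(5) + 0.25·(5) = 5; E[Concede] = -4. Best-responding. ✓
Country B (domestic pressure low), facing Hold firm: Accept gives 14, Counter gives 0, Reject gives 11. Proposed Accept is best. ✓
Country B (domestic pressure high), facing Hold firm: Accept gives 3, Counter gives -9, Reject gives -5. Proposed Accept is best. ✓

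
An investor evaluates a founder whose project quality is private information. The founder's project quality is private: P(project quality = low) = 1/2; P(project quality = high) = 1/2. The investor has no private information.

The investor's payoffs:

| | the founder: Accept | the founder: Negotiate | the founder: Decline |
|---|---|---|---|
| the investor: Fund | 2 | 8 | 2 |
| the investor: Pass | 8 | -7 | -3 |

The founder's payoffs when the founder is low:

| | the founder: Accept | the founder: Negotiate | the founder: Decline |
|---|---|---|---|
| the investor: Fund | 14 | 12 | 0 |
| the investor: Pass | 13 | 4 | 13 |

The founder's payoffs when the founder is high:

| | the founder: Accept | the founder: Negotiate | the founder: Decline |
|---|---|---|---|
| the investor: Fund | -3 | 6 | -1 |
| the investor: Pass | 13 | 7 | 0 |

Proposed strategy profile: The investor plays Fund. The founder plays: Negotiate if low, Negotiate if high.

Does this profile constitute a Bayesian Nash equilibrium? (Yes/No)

The investor plays Fund: E[Fund] = 1/2·(8) + 1/2·(8) = 8; E[Pass] = -7. Best-responding. ✓
The founder (project quality low), facing Fund: Accept gives 14, Negotiate gives 12, Decline gives 0. Proposed Negotiate is not best — profitable deviation exists. ✗
The founder (project quality high), facing Fund: Accept gives -3, Negotiate gives 6, Decline gives -1. Proposed Negotiate is best. ✓

No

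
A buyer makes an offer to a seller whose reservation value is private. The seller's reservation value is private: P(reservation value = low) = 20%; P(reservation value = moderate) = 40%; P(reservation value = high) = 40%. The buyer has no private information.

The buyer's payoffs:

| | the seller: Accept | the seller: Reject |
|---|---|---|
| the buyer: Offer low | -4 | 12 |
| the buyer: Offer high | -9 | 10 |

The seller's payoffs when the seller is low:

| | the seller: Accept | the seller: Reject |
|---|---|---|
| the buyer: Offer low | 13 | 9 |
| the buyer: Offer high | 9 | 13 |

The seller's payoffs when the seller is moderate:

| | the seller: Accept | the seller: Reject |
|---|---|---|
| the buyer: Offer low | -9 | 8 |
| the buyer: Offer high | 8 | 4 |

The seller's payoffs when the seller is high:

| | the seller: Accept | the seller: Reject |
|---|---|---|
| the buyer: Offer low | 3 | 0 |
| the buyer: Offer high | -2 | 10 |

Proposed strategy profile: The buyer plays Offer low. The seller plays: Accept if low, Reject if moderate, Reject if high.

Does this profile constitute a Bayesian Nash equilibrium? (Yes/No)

The buyer plays Offer low: E[Offer low] = 0.2·(-4) + 0.4·(12) + 0.4·(12) = 8.8; E[Offer high] = 6.2. Best-responding. ✓
The seller (reservation value low), facing Offer low: Accept gives 13, Reject gives 9. Proposed Accept is best. ✓
The seller (reservation value moderate), facing Offer low: Accept gives -9, Reject gives 8. Proposed Reject is best. ✓
The seller (reservation value high), facing Offer low: Accept gives 3, Reject gives 0. Proposed Reject is not best — profitable deviation exists. ✗

No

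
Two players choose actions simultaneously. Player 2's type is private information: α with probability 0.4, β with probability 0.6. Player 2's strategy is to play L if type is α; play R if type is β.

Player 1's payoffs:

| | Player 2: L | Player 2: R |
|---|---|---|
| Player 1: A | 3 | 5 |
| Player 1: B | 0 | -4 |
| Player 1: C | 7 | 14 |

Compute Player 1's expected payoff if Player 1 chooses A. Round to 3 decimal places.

E[A] = 0.4·3 + 0.6·5 = 1.2 + 3 = 4.2

4.200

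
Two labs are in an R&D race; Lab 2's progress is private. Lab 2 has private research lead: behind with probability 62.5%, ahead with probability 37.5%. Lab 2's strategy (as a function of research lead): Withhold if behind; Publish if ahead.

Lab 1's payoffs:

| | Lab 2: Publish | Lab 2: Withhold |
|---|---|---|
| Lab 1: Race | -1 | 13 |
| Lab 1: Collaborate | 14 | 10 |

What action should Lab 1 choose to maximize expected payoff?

E[Race] = 0.625·(13) + 0.375·(-1) = 7.75
E[Collaborate] = 0.625·(10) + 0.375·(14) = 11.5
Best response: Collaborate (11.5 is the largest).

Collaborate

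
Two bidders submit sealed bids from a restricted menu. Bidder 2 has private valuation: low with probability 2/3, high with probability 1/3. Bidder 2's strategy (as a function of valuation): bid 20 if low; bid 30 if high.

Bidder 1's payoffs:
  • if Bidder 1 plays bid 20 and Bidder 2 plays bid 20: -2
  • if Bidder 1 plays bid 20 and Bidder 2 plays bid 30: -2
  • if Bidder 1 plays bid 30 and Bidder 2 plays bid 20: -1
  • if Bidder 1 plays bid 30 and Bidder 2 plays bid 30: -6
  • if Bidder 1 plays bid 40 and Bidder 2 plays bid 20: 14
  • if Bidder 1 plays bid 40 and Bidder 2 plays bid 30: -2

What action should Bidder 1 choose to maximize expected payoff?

E[bid 20] = 2/3·(-2) + 1/3·(-2) = -2
E[bid 30] = 2/3·(-1) + 1/3·(-6) = -8/3
E[bid 40] = 2/3·(14) + 1/3·(-2) = 26/3
Best response: bid 40 (26/3 is the largest).

bid 40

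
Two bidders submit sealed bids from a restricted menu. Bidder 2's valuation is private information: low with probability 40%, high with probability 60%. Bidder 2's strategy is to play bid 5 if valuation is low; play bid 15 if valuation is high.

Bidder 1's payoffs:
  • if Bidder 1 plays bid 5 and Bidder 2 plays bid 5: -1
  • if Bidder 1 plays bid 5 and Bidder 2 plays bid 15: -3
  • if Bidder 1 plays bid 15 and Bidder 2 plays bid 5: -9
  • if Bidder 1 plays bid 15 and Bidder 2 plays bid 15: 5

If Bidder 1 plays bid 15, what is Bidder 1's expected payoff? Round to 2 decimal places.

Take the expectation over Bidder 2's valuation, weighting each type's action by its prior probability.
E[bid 15] = 0.4·(-9) + 0.6·5 = (-3.6) + 3 = -0.6

-0.60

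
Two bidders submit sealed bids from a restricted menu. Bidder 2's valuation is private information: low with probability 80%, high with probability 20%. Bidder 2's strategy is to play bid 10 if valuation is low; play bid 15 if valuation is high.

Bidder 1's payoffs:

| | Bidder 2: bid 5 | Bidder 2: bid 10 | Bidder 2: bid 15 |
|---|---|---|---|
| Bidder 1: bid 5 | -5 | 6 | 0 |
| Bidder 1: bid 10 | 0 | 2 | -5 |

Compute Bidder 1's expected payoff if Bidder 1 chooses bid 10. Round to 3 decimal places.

E[bid 10] = 0.8·2 + 0.2·(-5) = 1.6 + (-1) = 0.6

0.600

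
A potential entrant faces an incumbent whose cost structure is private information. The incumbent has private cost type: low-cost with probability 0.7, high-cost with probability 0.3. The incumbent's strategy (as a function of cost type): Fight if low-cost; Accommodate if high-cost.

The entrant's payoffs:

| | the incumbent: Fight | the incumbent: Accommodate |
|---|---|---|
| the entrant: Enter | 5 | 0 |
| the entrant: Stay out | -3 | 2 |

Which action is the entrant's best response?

Compute the entrant's expected payoff for each action, taking the expectation over the incumbent's type.
E[Enter] = 0.7·(5) + 0.3·(0) = 3.5
E[Stay out] = 0.7·(-3) + 0.3·(2) = -1.5
Best response: Enter (3.5 is the largest).

Enter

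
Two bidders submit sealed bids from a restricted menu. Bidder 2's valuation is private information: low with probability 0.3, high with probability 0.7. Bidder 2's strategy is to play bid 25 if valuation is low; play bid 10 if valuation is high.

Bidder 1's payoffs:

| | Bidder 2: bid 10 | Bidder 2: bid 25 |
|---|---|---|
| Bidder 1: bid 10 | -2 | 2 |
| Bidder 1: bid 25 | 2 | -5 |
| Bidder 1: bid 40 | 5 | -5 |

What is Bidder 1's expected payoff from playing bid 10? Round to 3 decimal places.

E[bid 10] = 0.3·2 + 0.7·(-2) = 0.6 + (-1.4) = -0.8

-0.800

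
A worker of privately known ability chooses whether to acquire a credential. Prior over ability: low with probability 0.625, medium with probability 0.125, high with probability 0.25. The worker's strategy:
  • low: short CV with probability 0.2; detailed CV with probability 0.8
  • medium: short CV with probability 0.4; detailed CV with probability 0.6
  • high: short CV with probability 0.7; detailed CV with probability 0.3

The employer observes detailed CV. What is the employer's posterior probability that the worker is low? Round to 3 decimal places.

P(detailed CV) = 0.625·0.8 + 0.125·0.6 + 0.25·0.3 = 0.65
P(low | detailed CV) = (0.625·0.8) / 0.65 = 0.5 / 0.65 = 0.769231

0.769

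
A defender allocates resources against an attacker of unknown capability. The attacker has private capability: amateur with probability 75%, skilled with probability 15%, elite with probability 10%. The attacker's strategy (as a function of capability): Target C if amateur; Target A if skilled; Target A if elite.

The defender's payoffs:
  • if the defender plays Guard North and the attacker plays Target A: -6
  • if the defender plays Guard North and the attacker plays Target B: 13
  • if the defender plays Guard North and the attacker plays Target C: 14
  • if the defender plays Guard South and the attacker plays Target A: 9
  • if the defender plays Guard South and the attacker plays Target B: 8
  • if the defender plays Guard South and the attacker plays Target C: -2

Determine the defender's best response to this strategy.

Guard North

E[Guard North] = 0.75·(14) + 0.15·(-6) + 0.1·(-6) = 9
E[Guard South] = 0.75·(-2) + 0.15·(9) + 0.1·(9) = 0.75
Best response: Guard North (9 is the largest).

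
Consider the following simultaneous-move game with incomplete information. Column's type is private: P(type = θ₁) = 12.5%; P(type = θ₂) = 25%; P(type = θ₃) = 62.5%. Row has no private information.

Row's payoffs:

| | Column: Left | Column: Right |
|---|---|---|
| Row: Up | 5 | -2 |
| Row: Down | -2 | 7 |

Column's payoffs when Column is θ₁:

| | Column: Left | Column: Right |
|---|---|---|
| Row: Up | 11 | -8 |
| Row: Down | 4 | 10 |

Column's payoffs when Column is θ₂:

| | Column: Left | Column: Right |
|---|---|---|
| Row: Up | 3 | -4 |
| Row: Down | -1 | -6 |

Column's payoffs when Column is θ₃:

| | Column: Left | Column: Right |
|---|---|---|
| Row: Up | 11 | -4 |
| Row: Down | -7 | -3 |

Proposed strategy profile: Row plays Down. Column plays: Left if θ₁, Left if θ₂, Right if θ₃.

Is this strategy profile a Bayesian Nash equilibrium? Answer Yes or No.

Row plays Down: E[Down] = 0.125·(-2) + 0.25·(-2) + 0.625·(7) = 3.625; E[Up] = 0.625. Best-responding. ✓
Column (type θ₁), facing Down: Left gives 4, Right gives 10. Proposed Left is not best — profitable deviation exists. ✗
Column (type θ₂), facing Down: Left gives -1, Right gives -6. Proposed Left is best. ✓
Column (type θ₃), facing Down: Left gives -7, Right gives -3. Proposed Right is best. ✓

No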